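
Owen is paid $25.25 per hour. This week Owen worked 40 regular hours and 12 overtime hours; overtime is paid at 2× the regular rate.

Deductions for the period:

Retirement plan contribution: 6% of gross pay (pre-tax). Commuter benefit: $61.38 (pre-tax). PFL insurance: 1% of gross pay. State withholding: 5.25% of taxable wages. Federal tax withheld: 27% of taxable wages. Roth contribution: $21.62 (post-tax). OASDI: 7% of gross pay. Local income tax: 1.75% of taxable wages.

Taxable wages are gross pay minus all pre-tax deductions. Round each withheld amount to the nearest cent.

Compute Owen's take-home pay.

$811.15

Regular pay: 40 × $25.25 = $1,010.00
Overtime pay: 12 × $25.25 × 2 = $606.00
Gross pay = $1,010.00 + $606.00 = $1,616.00
Retirement plan contribution: $1,616.00 × 0.06 = $96.96
Commuter benefit: $61.38
Pre-tax total = $96.96 + $61.38 = $158.34
Taxable wages = $1,616.00 − $158.34 = $1,457.66
Local income tax: $1,457.66 × 0.0175 = $25.51
State withholding: $1,457.66 × 0.0525 = $76.53
Federal tax withheld: $1,457.66 × 0.27 = $393.57
PFL insurance: $1,616.00 × 0.01 = $16.16
OASDI: $1,616.00 × 0.07 = $113.12
Roth contribution: $21.62
Total deductions = $96.96 + $61.38 + $25.51 + $76.53 + $393.57 + $16.16 + $113.12 + $21.62 = $804.85
Net pay = $1,616.00 − $804.85 = $811.15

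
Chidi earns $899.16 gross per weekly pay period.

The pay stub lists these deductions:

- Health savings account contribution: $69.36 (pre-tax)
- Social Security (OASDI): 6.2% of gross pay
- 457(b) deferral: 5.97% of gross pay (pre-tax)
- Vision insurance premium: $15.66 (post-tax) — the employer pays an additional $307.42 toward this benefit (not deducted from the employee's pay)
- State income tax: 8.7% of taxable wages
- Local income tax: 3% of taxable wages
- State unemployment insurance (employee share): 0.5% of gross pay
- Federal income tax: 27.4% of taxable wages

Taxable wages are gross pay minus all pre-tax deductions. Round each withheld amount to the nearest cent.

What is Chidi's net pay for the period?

$396.75

Health savings account contribution: $69.36
457(b) deferral: $899.16 × 0.0597 = $53.68
Pre-tax total = $69.36 + $53.68 = $123.04
Taxable wages = $899.16 − $123.04 = $776.12
State income tax: $776.12 × 0.087 = $67.52
Local income tax: $776.12 × 0.03 = $23.28
Federal income tax: $776.12 × 0.274 = $212.66
Social Security (OASDI): $899.16 × 0.062 = $55.75
State unemployment insurance (employee share): $899.16 × 0.005 = $4.50
Vision insurance premium: $15.66
(Employer's $307.42 toward vision insurance premium is not withheld from the employee.)
Total deductions = $69.36 + $53.68 + $67.52 + $23.28 + $212.66 + $55.75 + $4.50 + $15.66 = $502.41
Net pay = $899.16 − $502.41 = $396.75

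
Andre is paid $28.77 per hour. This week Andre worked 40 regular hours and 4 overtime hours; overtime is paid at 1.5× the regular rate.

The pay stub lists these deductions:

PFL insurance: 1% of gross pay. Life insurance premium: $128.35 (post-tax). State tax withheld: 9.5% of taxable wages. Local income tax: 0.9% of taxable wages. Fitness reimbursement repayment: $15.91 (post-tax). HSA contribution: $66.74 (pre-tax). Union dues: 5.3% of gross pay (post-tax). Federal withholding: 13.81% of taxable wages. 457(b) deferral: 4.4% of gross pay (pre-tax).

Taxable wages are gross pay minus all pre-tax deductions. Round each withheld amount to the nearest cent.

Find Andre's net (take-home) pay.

$680.67

Regular pay: 40 × $28.77 = $1150.80
Overtime pay: 4 × $28.77 × 1.5 = $172.62
Gross pay = $1150.80 + $172.62 = $1323.42
HSA contribution: $66.74
457(b) deferral: $1323.42 × 0.044 = $58.23
Pre-tax total = $66.74 + $58.23 = $124.97
Taxable wages = $1323.42 − $124.97 = $1198.45
State tax withheld: $1198.45 × 0.095 = $113.85
Local income tax: $1198.45 × 0.009 = $10.79
Federal withholding: $1198.45 × 0.1381 = $165.51
PFL insurance: $1323.42 × 0.01 = $13.23
Fitness reimbursement repayment: $15.91
Union dues: $1323.42 × 0.053 = $70.14
Life insurance premium: $128.35
Total deductions = $66.74 + $58.23 + $113.85 + $10.79 + $165.51 + $13.23 + $15.91 + $70.14 + $128.35 = $642.75
Net pay = $1323.42 − $642.75 = $680.67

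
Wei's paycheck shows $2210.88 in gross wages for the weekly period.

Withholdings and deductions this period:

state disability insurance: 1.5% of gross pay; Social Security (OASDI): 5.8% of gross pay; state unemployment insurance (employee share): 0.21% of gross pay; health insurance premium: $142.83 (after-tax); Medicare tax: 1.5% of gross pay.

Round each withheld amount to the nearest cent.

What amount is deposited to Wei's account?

Medicare tax: $2210.88 × 0.015 = $33.16
Social Security (OASDI): $2210.88 × 0.058 = $128.23
State unemployment insurance (employee share): $2210.88 × 0.0021 = $4.64
State disability insurance: $2210.88 × 0.015 = $33.16
Health insurance premium: $142.83
Total deductions = $33.16 + $128.23 + $4.64 + $33.16 + $142.83 = $342.02
Net pay = $2210.88 − $342.02 = $1868.86

$1868.86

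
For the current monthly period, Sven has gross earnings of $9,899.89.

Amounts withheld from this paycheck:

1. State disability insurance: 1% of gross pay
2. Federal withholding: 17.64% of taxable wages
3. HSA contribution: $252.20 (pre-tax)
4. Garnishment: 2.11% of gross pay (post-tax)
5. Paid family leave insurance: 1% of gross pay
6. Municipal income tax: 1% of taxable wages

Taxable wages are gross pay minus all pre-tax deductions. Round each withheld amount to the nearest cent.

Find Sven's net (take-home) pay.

$7,442.47

HSA contribution: $252.20
Taxable wages = $9,899.89 − $252.20 = $9,647.69
Federal withholding: $9,647.69 × 0.1764 = $1,701.85
Municipal income tax: $9,647.69 × 0.01 = $96.48
Paid family leave insurance: $9,899.89 × 0.01 = $99.00
State disability insurance: $9,899.89 × 0.01 = $99.00
Garnishment: $9,899.89 × 0.0211 = $208.89
Total deductions = $252.20 + $1,701.85 + $96.48 + $99.00 + $99.00 + $208.89 = $2,457.42
Net pay = $9,899.89 − $2,457.42 = $7,442.47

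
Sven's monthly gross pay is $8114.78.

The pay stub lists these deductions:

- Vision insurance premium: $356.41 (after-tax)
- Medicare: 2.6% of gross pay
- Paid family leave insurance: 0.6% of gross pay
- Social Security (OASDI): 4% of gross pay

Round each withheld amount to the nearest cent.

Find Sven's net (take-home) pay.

$7174.11

Paid family leave insurance: $8114.78 × 0.006 = $48.69
Social Security (OASDI): $8114.78 × 0.04 = $324.59
Medicare: $8114.78 × 0.026 = $210.98
Vision insurance premium: $356.41
Total deductions = $48.69 + $324.59 + $210.98 + $356.41 = $940.67
Net pay = $8114.78 − $940.67 = $7174.11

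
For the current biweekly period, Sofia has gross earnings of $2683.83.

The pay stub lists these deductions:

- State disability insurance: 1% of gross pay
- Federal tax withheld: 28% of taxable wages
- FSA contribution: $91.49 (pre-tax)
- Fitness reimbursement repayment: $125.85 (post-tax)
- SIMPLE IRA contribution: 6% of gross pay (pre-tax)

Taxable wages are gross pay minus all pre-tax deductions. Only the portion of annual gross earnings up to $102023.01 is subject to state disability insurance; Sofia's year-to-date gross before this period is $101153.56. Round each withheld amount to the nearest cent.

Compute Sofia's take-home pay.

$1616.00

FSA contribution: $91.49
SIMPLE IRA contribution: $2683.83 × 0.06 = $161.03
Pre-tax total = $91.49 + $161.03 = $252.52
Taxable wages = $2683.83 − $252.52 = $2431.31
Federal tax withheld: $2431.31 × 0.28 = $680.77
State disability insurance: only $102023.01 − $101153.56 = $869.45 of this check is subject → $869.45 × 0.01 = $8.69
Fitness reimbursement repayment: $125.85
Total deductions = $91.49 + $161.03 + $680.77 + $8.69 + $125.85 = $1067.83
Net pay = $2683.83 − $1067.83 = $1616.00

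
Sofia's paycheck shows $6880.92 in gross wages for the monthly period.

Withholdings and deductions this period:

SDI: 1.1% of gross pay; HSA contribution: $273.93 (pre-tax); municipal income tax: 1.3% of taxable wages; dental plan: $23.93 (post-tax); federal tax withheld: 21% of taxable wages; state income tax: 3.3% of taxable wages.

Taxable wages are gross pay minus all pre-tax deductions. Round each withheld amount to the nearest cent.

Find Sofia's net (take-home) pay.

$4815.98

HSA contribution: $273.93
Taxable wages = $6880.92 − $273.93 = $6606.99
Federal tax withheld: $6606.99 × 0.21 = $1387.47
Municipal income tax: $6606.99 × 0.013 = $85.89
State income tax: $6606.99 × 0.033 = $218.03
SDI: $6880.92 × 0.011 = $75.69
Dental plan: $23.93
Total deductions = $273.93 + $1387.47 + $85.89 + $218.03 + $75.69 + $23.93 = $2064.94
Net pay = $6880.92 − $2064.94 = $4815.98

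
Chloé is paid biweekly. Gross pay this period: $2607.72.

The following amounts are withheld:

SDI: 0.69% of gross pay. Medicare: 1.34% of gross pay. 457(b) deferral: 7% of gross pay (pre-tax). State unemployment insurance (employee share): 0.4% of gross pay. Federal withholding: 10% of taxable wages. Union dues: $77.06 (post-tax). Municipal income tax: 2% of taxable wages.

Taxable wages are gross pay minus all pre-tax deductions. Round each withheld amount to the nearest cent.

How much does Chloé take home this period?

457(b) deferral: $2607.72 × 0.07 = $182.54
Taxable wages = $2607.72 − $182.54 = $2425.18
Municipal income tax: $2425.18 × 0.02 = $48.50
Federal withholding: $2425.18 × 0.1 = $242.52
Medicare: $2607.72 × 0.0134 = $34.94
State unemployment insurance (employee share): $2607.72 × 0.004 = $10.43
SDI: $2607.72 × 0.0069 = $17.99
Union dues: $77.06
Total deductions = $182.54 + $48.50 + $242.52 + $34.94 + $10.43 + $17.99 + $77.06 = $613.98
Net pay = $2607.72 − $613.98 = $1993.74

$1993.74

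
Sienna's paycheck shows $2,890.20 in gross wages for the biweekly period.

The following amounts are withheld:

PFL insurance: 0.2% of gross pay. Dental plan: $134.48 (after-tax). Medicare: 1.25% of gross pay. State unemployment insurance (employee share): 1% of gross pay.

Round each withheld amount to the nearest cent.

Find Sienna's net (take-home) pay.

$2,684.91

Medicare: $2,890.20 × 0.0125 = $36.13
State unemployment insurance (employee share): $2,890.20 × 0.01 = $28.90
PFL insurance: $2,890.20 × 0.002 = $5.78
Dental plan: $134.48
Total deductions = $36.13 + $28.90 + $5.78 + $134.48 = $205.29
Net pay = $2,890.20 − $205.29 = $2,684.91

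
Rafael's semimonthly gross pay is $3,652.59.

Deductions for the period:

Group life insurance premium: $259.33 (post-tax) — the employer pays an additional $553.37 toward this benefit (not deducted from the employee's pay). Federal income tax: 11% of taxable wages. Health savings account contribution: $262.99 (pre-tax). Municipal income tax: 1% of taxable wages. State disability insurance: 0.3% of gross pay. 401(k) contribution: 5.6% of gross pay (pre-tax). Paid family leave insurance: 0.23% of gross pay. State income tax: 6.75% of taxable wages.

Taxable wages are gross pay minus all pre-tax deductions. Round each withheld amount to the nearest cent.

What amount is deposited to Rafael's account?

Health savings account contribution: $262.99
401(k) contribution: $3,652.59 × 0.056 = $204.55
Pre-tax total = $262.99 + $204.55 = $467.54
Taxable wages = $3,652.59 − $467.54 = $3,185.05
Federal income tax: $3,185.05 × 0.11 = $350.36
State income tax: $3,185.05 × 0.0675 = $214.99
Municipal income tax: $3,185.05 × 0.01 = $31.85
Paid family leave insurance: $3,652.59 × 0.0023 = $8.40
State disability insurance: $3,652.59 × 0.003 = $10.96
Group life insurance premium: $259.33
(Employer's $553.37 toward group life insurance premium is not withheld from the employee.)
Total deductions = $262.99 + $204.55 + $350.36 + $214.99 + $31.85 + $8.40 + $10.96 + $259.33 = $1,343.43
Net pay = $3,652.59 − $1,343.43 = $2,309.16

$2,309.16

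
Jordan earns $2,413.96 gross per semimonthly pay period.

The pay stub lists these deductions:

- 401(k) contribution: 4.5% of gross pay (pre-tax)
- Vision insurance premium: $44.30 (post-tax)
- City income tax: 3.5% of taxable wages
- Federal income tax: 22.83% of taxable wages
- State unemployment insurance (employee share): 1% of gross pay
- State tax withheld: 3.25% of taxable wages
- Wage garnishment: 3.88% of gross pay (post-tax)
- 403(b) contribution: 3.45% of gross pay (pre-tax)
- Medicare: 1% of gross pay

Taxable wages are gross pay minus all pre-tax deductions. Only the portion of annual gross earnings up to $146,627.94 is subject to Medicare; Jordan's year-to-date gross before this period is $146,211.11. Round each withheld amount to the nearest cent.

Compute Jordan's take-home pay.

$1,398.50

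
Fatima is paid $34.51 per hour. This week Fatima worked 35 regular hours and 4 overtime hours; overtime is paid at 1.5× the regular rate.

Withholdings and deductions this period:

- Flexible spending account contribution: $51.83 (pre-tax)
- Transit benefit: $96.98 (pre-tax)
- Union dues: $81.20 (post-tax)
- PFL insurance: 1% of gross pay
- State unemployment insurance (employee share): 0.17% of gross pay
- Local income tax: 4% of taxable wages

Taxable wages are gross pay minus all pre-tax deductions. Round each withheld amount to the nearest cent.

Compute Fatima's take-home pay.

Regular pay: 35 × $34.51 = $1,207.85
Overtime pay: 4 × $34.51 × 1.5 = $207.06
Gross pay = $1,207.85 + $207.06 = $1,414.91
Transit benefit: $96.98
Flexible spending account contribution: $51.83
Pre-tax total = $96.98 + $51.83 = $148.81
Taxable wages = $1,414.91 − $148.81 = $1,266.10
Local income tax: $1,266.10 × 0.04 = $50.64
PFL insurance: $1,414.91 × 0.01 = $14.15
State unemployment insurance (employee share): $1,414.91 × 0.0017 = $2.41
Union dues: $81.20
Total deductions = $96.98 + $51.83 + $50.64 + $14.15 + $2.41 + $81.20 = $297.21
Net pay = $1,414.91 − $297.21 = $1,117.70

$1,117.70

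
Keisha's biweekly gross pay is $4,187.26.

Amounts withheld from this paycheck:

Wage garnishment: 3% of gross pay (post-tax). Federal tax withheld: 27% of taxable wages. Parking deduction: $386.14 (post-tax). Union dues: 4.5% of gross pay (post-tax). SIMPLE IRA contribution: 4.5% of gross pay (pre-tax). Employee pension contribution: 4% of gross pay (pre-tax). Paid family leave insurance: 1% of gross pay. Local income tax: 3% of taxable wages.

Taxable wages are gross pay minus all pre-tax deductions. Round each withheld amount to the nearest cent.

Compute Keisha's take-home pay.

$1,939.88

SIMPLE IRA contribution: $4,187.26 × 0.045 = $188.43
Employee pension contribution: $4,187.26 × 0.04 = $167.49
Pre-tax total = $188.43 + $167.49 = $355.92
Taxable wages = $4,187.26 − $355.92 = $3,831.34
Federal tax withheld: $3,831.34 × 0.27 = $1,034.46
Local income tax: $3,831.34 × 0.03 = $114.94
Paid family leave insurance: $4,187.26 × 0.01 = $41.87
Union dues: $4,187.26 × 0.045 = $188.43
Wage garnishment: $4,187.26 × 0.03 = $125.62
Parking deduction: $386.14
Total deductions = $188.43 + $167.49 + $1,034.46 + $114.94 + $41.87 + $188.43 + $125.62 + $386.14 = $2,247.38
Net pay = $4,187.26 − $2,247.38 = $1,939.88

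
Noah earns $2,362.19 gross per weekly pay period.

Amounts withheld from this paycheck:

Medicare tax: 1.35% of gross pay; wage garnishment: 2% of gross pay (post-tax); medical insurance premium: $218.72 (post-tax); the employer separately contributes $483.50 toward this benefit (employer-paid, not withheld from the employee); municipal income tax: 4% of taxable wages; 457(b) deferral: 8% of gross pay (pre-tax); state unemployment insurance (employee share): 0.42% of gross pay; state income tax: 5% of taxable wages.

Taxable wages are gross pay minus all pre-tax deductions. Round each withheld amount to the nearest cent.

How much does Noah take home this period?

$1,669.85

457(b) deferral: $2,362.19 × 0.08 = $188.98
Taxable wages = $2,362.19 − $188.98 = $2,173.21
State income tax: $2,173.21 × 0.05 = $108.66
Municipal income tax: $2,173.21 × 0.04 = $86.93
State unemployment insurance (employee share): $2,362.19 × 0.0042 = $9.92
Medicare tax: $2,362.19 × 0.0135 = $31.89
Wage garnishment: $2,362.19 × 0.02 = $47.24
Medical insurance premium: $218.72
(Employer's $483.50 toward medical insurance premium is not withheld from the employee.)
Total deductions = $188.98 + $108.66 + $86.93 + $9.92 + $31.89 + $47.24 + $218.72 = $692.34
Net pay = $2,362.19 − $692.34 = $1,669.85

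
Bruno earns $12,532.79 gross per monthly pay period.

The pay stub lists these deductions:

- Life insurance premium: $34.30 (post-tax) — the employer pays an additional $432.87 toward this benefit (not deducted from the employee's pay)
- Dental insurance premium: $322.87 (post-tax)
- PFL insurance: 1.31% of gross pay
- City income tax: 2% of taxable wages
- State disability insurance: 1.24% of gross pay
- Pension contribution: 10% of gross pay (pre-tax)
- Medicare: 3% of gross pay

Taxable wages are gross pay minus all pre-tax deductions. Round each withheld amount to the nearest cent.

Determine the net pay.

Pension contribution: $12,532.79 × 0.1 = $1,253.28
Taxable wages = $12,532.79 − $1,253.28 = $11,279.51
City income tax: $11,279.51 × 0.02 = $225.59
Medicare: $12,532.79 × 0.03 = $375.98
State disability insurance: $12,532.79 × 0.0124 = $155.41
PFL insurance: $12,532.79 × 0.0131 = $164.18
Life insurance premium: $34.30
Dental insurance premium: $322.87
(Employer's $432.87 toward life insurance premium is not withheld from the employee.)
Total deductions = $1,253.28 + $225.59 + $375.98 + $155.41 + $164.18 + $34.30 + $322.87 = $2,531.61
Net pay = $12,532.79 − $2,531.61 = $10,001.18

$10,001.18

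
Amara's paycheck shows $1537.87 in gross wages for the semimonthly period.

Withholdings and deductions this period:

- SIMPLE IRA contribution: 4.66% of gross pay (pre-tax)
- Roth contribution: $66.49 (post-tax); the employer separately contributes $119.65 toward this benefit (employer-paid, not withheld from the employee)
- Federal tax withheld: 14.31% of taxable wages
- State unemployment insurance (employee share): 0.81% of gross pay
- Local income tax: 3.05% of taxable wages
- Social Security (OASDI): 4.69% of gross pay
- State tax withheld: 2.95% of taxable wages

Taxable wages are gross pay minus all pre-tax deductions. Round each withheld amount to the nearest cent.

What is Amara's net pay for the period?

$1017.35

SIMPLE IRA contribution: $1537.87 × 0.0466 = $71.66
Taxable wages = $1537.87 − $71.66 = $1466.21
Federal tax withheld: $1466.21 × 0.1431 = $209.81
State tax withheld: $1466.21 × 0.0295 = $43.25
Local income tax: $1466.21 × 0.0305 = $44.72
State unemployment insurance (employee share): $1537.87 × 0.0081 = $12.46
Social Security (OASDI): $1537.87 × 0.0469 = $72.13
Roth contribution: $66.49
(Employer's $119.65 toward Roth contribution is not withheld from the employee.)
Total deductions = $71.66 + $209.81 + $43.25 + $44.72 + $12.46 + $72.13 + $66.49 = $520.52
Net pay = $1537.87 − $520.52 = $1017.35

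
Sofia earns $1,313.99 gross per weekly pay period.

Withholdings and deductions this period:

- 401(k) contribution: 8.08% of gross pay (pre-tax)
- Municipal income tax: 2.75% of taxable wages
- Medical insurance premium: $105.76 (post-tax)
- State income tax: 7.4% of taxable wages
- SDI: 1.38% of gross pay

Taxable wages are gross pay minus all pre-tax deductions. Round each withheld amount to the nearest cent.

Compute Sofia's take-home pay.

401(k) contribution: $1,313.99 × 0.0808 = $106.17
Taxable wages = $1,313.99 − $106.17 = $1,207.82
Municipal income tax: $1,207.82 × 0.0275 = $33.22
State income tax: $1,207.82 × 0.074 = $89.38
SDI: $1,313.99 × 0.0138 = $18.13
Medical insurance premium: $105.76
Total deductions = $106.17 + $33.22 + $89.38 + $18.13 + $105.76 = $352.66
Net pay = $1,313.99 − $352.66 = $961.33

$961.33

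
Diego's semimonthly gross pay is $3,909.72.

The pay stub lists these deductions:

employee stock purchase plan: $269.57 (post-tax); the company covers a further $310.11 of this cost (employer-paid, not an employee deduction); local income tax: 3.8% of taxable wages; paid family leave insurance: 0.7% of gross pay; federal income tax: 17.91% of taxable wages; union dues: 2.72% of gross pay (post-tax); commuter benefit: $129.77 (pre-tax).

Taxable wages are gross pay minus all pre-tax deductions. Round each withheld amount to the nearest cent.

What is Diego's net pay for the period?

Commuter benefit: $129.77
Taxable wages = $3,909.72 − $129.77 = $3,779.95
Local income tax: $3,779.95 × 0.038 = $143.64
Federal income tax: $3,779.95 × 0.1791 = $676.99
Paid family leave insurance: $3,909.72 × 0.007 = $27.37
Union dues: $3,909.72 × 0.0272 = $106.34
Employee stock purchase plan: $269.57
(Employer's $310.11 toward employee stock purchase plan is not withheld from the employee.)
Total deductions = $129.77 + $143.64 + $676.99 + $27.37 + $106.34 + $269.57 = $1,353.68
Net pay = $3,909.72 − $1,353.68 = $2,556.04

$2,556.04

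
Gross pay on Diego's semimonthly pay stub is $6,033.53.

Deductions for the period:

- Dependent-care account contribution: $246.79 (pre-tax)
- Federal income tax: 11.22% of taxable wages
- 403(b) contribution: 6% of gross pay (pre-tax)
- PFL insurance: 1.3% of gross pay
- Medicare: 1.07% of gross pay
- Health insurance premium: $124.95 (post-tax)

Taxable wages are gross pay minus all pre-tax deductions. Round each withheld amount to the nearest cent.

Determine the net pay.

$4,548.13

Dependent-care account contribution: $246.79
403(b) contribution: $6,033.53 × 0.06 = $362.01
Pre-tax total = $246.79 + $362.01 = $608.80
Taxable wages = $6,033.53 − $608.80 = $5,424.73
Federal income tax: $5,424.73 × 0.1122 = $608.65
Medicare: $6,033.53 × 0.0107 = $64.56
PFL insurance: $6,033.53 × 0.013 = $78.44
Health insurance premium: $124.95
Total deductions = $246.79 + $362.01 + $608.65 + $64.56 + $78.44 + $124.95 = $1,485.40
Net pay = $6,033.53 − $1,485.40 = $4,548.13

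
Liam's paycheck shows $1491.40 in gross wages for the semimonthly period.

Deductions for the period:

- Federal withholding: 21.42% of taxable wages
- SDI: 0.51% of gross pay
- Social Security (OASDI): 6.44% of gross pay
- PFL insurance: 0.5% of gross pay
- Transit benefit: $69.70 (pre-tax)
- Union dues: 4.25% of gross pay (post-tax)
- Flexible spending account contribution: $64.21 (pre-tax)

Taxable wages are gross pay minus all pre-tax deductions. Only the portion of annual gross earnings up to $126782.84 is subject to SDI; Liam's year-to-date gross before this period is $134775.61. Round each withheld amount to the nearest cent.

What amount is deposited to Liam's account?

Flexible spending account contribution: $64.21
Transit benefit: $69.70
Pre-tax total = $64.21 + $69.70 = $133.91
Taxable wages = $1491.40 − $133.91 = $1357.49
Federal withholding: $1357.49 × 0.2142 = $290.77
PFL insurance: $1491.40 × 0.005 = $7.46
Social Security (OASDI): $1491.40 × 0.0644 = $96.05
SDI: annual cap $126782.84 already reached (YTD $134775.61), so $0.00
Union dues: $1491.40 × 0.0425 = $63.38
Total deductions = $64.21 + $69.70 + $290.77 + $7.46 + $96.05 + $0.00 + $63.38 = $591.57
Net pay = $1491.40 − $591.57 = $899.83

$899.83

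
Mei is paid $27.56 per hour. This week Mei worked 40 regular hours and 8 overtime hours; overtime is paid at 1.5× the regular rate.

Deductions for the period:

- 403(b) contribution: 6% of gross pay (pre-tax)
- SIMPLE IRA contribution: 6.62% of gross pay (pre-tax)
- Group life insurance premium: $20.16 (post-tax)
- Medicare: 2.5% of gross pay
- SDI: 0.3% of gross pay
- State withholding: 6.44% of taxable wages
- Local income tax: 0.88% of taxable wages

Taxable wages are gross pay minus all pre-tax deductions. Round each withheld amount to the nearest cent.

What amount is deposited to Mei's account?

$1,100.30

Regular pay: 40 × $27.56 = $1,102.40
Overtime pay: 8 × $27.56 × 1.5 = $330.72
Gross pay = $1,102.40 + $330.72 = $1,433.12
SIMPLE IRA contribution: $1,433.12 × 0.0662 = $94.87
403(b) contribution: $1,433.12 × 0.06 = $85.99
Pre-tax total = $94.87 + $85.99 = $180.86
Taxable wages = $1,433.12 − $180.86 = $1,252.26
State withholding: $1,252.26 × 0.0644 = $80.65
Local income tax: $1,252.26 × 0.0088 = $11.02
Medicare: $1,433.12 × 0.025 = $35.83
SDI: $1,433.12 × 0.003 = $4.30
Group life insurance premium: $20.16
Total deductions = $94.87 + $85.99 + $80.65 + $11.02 + $35.83 + $4.30 + $20.16 = $332.82
Net pay = $1,433.12 − $332.82 = $1,100.30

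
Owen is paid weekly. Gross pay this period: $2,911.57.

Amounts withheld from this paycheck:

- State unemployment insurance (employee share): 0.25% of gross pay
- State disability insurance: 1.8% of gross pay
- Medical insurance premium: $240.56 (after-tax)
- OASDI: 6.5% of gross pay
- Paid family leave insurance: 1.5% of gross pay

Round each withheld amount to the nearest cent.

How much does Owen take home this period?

OASDI: $2,911.57 × 0.065 = $189.25
Paid family leave insurance: $2,911.57 × 0.015 = $43.67
State unemployment insurance (employee share): $2,911.57 × 0.0025 = $7.28
State disability insurance: $2,911.57 × 0.018 = $52.41
Medical insurance premium: $240.56
Total deductions = $189.25 + $43.67 + $7.28 + $52.41 + $240.56 = $533.17
Net pay = $2,911.57 − $533.17 = $2,378.40

$2,378.40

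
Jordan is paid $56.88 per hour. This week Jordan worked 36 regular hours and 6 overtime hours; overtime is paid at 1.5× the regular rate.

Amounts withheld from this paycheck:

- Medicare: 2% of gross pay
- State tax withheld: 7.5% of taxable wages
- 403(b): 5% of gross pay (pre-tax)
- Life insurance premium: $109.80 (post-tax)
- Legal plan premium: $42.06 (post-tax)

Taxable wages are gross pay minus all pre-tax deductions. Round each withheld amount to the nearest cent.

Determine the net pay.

$2,046.20

Regular pay: 36 × $56.88 = $2,047.68
Overtime pay: 6 × $56.88 × 1.5 = $511.92
Gross pay = $2,047.68 + $511.92 = $2,559.60
403(b): $2,559.60 × 0.05 = $127.98
Taxable wages = $2,559.60 − $127.98 = $2,431.62
State tax withheld: $2,431.62 × 0.075 = $182.37
Medicare: $2,559.60 × 0.02 = $51.19
Life insurance premium: $109.80
Legal plan premium: $42.06
Total deductions = $127.98 + $182.37 + $51.19 + $109.80 + $42.06 = $513.40
Net pay = $2,559.60 − $513.40 = $2,046.20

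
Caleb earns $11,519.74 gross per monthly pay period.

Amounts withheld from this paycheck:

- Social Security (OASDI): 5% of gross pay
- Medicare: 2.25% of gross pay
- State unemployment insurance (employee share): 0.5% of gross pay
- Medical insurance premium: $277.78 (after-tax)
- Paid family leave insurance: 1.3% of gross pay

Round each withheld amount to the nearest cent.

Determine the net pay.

$10,199.42

Paid family leave insurance: $11,519.74 × 0.013 = $149.76
Social Security (OASDI): $11,519.74 × 0.05 = $575.99
State unemployment insurance (employee share): $11,519.74 × 0.005 = $57.60
Medicare: $11,519.74 × 0.0225 = $259.19
Medical insurance premium: $277.78
Total deductions = $149.76 + $575.99 + $57.60 + $259.19 + $277.78 = $1,320.32
Net pay = $11,519.74 − $1,320.32 = $10,199.42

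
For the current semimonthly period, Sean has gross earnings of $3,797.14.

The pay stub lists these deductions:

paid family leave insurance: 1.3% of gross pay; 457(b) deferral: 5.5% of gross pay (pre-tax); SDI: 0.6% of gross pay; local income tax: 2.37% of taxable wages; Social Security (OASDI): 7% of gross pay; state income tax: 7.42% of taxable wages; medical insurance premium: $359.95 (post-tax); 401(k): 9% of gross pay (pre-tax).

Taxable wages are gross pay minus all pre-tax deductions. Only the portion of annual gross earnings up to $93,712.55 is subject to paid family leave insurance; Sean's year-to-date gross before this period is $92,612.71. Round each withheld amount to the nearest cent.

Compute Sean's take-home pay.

$2,265.90

401(k): $3,797.14 × 0.09 = $341.74
457(b) deferral: $3,797.14 × 0.055 = $208.84
Pre-tax total = $341.74 + $208.84 = $550.58
Taxable wages = $3,797.14 − $550.58 = $3,246.56
Local income tax: $3,246.56 × 0.0237 = $76.94
State income tax: $3,246.56 × 0.0742 = $240.89
Paid family leave insurance: only $93,712.55 − $92,612.71 = $1,099.84 of this check is subject → $1,099.84 × 0.013 = $14.30
Social Security (OASDI): $3,797.14 × 0.07 = $265.80
SDI: $3,797.14 × 0.006 = $22.78
Medical insurance premium: $359.95
Total deductions = $341.74 + $208.84 + $76.94 + $240.89 + $14.30 + $265.80 + $22.78 + $359.95 = $1,531.24
Net pay = $3,797.14 − $1,531.24 = $2,265.90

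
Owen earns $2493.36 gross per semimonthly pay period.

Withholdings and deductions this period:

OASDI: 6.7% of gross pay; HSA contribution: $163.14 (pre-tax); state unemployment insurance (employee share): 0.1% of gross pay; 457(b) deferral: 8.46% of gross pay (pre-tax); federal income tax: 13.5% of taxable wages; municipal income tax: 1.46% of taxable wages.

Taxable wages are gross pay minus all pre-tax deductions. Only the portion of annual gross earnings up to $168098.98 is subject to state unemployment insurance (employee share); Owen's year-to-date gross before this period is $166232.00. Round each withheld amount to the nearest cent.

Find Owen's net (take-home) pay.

457(b) deferral: $2493.36 × 0.0846 = $210.94
HSA contribution: $163.14
Pre-tax total = $210.94 + $163.14 = $374.08
Taxable wages = $2493.36 − $374.08 = $2119.28
Municipal income tax: $2119.28 × 0.0146 = $30.94
Federal income tax: $2119.28 × 0.135 = $286.10
State unemployment insurance (employee share): only $168098.98 − $166232.00 = $1866.98 of this check is subject → $1866.98 × 0.001 = $1.87
OASDI: $2493.36 × 0.067 = $167.06
Total deductions = $210.94 + $163.14 + $30.94 + $286.10 + $1.87 + $167.06 = $860.05
Net pay = $2493.36 − $860.05 = $1633.31

$1633.31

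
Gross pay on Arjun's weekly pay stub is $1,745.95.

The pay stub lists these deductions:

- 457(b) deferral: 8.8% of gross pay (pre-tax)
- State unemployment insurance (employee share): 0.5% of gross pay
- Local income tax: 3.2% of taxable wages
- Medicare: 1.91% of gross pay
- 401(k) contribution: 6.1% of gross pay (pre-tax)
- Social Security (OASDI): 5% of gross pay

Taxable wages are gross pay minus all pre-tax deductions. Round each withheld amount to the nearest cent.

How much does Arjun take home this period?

457(b) deferral: $1,745.95 × 0.088 = $153.64
401(k) contribution: $1,745.95 × 0.061 = $106.50
Pre-tax total = $153.64 + $106.50 = $260.14
Taxable wages = $1,745.95 − $260.14 = $1,485.81
Local income tax: $1,485.81 × 0.032 = $47.55
State unemployment insurance (employee share): $1,745.95 × 0.005 = $8.73
Medicare: $1,745.95 × 0.0191 = $33.35
Social Security (OASDI): $1,745.95 × 0.05 = $87.30
Total deductions = $153.64 + $106.50 + $47.55 + $8.73 + $33.35 + $87.30 = $437.07
Net pay = $1,745.95 − $437.07 = $1,308.88

$1,308.88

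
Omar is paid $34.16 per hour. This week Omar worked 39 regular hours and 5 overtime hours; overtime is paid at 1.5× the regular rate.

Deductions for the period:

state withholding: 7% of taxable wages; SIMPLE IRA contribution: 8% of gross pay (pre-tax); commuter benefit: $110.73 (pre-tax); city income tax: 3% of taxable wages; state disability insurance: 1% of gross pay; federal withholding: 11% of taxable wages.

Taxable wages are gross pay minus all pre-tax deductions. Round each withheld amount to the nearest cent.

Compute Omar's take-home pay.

Regular pay: 39 × $34.16 = $1,332.24
Overtime pay: 5 × $34.16 × 1.5 = $256.20
Gross pay = $1,332.24 + $256.20 = $1,588.44
SIMPLE IRA contribution: $1,588.44 × 0.08 = $127.08
Commuter benefit: $110.73
Pre-tax total = $127.08 + $110.73 = $237.81
Taxable wages = $1,588.44 − $237.81 = $1,350.63
Federal withholding: $1,350.63 × 0.11 = $148.57
City income tax: $1,350.63 × 0.03 = $40.52
State withholding: $1,350.63 × 0.07 = $94.54
State disability insurance: $1,588.44 × 0.01 = $15.88
Total deductions = $127.08 + $110.73 + $148.57 + $40.52 + $94.54 + $15.88 = $537.32
Net pay = $1,588.44 − $537.32 = $1,051.12

$1,051.12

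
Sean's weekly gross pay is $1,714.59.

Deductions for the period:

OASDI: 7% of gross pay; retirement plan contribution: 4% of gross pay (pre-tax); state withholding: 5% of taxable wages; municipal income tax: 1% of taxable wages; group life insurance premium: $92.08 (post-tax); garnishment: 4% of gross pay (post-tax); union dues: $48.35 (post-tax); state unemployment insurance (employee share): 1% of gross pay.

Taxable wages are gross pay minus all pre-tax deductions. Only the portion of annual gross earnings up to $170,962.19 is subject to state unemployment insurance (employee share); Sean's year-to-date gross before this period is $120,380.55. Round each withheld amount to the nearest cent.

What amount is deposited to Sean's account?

Retirement plan contribution: $1,714.59 × 0.04 = $68.58
Taxable wages = $1,714.59 − $68.58 = $1,646.01
State withholding: $1,646.01 × 0.05 = $82.30
Municipal income tax: $1,646.01 × 0.01 = $16.46
State unemployment insurance (employee share): cap not yet reached, full $1,714.59 is subject → $1,714.59 × 0.01 = $17.15
OASDI: $1,714.59 × 0.07 = $120.02
Group life insurance premium: $92.08
Garnishment: $1,714.59 × 0.04 = $68.58
Union dues: $48.35
Total deductions = $68.58 + $82.30 + $16.46 + $17.15 + $120.02 + $92.08 + $68.58 + $48.35 = $513.52
Net pay = $1,714.59 − $513.52 = $1,201.07

$1,201.07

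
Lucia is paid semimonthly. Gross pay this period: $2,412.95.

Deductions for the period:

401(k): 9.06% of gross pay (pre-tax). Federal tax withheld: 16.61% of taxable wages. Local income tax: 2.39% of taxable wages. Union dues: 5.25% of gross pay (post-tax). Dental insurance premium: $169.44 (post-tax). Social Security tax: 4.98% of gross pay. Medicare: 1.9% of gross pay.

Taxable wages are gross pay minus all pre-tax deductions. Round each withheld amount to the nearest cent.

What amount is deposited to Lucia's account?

$1,315.29

401(k): $2,412.95 × 0.0906 = $218.61
Taxable wages = $2,412.95 − $218.61 = $2,194.34
Federal tax withheld: $2,194.34 × 0.1661 = $364.48
Local income tax: $2,194.34 × 0.0239 = $52.44
Medicare: $2,412.95 × 0.019 = $45.85
Social Security tax: $2,412.95 × 0.0498 = $120.16
Union dues: $2,412.95 × 0.0525 = $126.68
Dental insurance premium: $169.44
Total deductions = $218.61 + $364.48 + $52.44 + $45.85 + $120.16 + $126.68 + $169.44 = $1,097.66
Net pay = $2,412.95 − $1,097.66 = $1,315.29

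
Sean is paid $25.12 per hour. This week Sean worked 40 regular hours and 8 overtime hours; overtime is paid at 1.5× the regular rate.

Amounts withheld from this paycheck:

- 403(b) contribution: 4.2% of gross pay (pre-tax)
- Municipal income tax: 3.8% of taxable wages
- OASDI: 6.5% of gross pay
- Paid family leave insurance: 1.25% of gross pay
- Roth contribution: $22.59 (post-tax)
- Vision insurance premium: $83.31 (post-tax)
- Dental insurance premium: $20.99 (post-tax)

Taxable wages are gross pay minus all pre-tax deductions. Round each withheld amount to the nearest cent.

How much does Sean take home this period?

$975.70

Regular pay: 40 × $25.12 = $1,004.80
Overtime pay: 8 × $25.12 × 1.5 = $301.44
Gross pay = $1,004.80 + $301.44 = $1,306.24
403(b) contribution: $1,306.24 × 0.042 = $54.86
Taxable wages = $1,306.24 − $54.86 = $1,251.38
Municipal income tax: $1,251.38 × 0.038 = $47.55
OASDI: $1,306.24 × 0.065 = $84.91
Paid family leave insurance: $1,306.24 × 0.0125 = $16.33
Roth contribution: $22.59
Vision insurance premium: $83.31
Dental insurance premium: $20.99
Total deductions = $54.86 + $47.55 + $84.91 + $16.33 + $22.59 + $83.31 + $20.99 = $330.54
Net pay = $1,306.24 − $330.54 = $975.70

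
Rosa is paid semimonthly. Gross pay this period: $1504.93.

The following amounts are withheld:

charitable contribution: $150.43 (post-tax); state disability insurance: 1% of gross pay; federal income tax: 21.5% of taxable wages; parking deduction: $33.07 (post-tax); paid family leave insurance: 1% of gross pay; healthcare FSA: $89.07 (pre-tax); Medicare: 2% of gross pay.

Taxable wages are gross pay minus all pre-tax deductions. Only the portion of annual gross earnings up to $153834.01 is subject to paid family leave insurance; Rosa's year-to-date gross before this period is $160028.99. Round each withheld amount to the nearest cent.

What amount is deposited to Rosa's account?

Healthcare FSA: $89.07
Taxable wages = $1504.93 − $89.07 = $1415.86
Federal income tax: $1415.86 × 0.215 = $304.41
Paid family leave insurance: annual cap $153834.01 already reached (YTD $160028.99), so $0.00
State disability insurance: $1504.93 × 0.01 = $15.05
Medicare: $1504.93 × 0.02 = $30.10
Charitable contribution: $150.43
Parking deduction: $33.07
Total deductions = $89.07 + $304.41 + $0.00 + $15.05 + $30.10 + $150.43 + $33.07 = $622.13
Net pay = $1504.93 − $622.13 = $882.80

$882.80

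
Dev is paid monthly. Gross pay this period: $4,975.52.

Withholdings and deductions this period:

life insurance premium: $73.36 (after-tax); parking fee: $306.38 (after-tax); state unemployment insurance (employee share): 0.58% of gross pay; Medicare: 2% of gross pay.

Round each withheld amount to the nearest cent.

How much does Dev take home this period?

$4,467.41

State unemployment insurance (employee share): $4,975.52 × 0.0058 = $28.86
Medicare: $4,975.52 × 0.02 = $99.51
Life insurance premium: $73.36
Parking fee: $306.38
Total deductions = $28.86 + $99.51 + $73.36 + $306.38 = $508.11
Net pay = $4,975.52 − $508.11 = $4,467.41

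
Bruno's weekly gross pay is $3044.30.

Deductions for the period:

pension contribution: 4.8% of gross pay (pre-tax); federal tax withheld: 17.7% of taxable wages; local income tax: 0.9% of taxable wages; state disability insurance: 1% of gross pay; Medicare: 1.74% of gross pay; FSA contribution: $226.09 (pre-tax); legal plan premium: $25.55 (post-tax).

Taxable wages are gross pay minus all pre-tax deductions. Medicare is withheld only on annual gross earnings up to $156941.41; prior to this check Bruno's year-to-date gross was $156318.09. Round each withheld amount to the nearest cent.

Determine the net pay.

$2108.23

Pension contribution: $3044.30 × 0.048 = $146.13
FSA contribution: $226.09
Pre-tax total = $146.13 + $226.09 = $372.22
Taxable wages = $3044.30 − $372.22 = $2672.08
Local income tax: $2672.08 × 0.009 = $24.05
Federal tax withheld: $2672.08 × 0.177 = $472.96
Medicare: only $156941.41 − $156318.09 = $623.32 of this check is subject → $623.32 × 0.0174 = $10.85
State disability insurance: $3044.30 × 0.01 = $30.44
Legal plan premium: $25.55
Total deductions = $146.13 + $226.09 + $24.05 + $472.96 + $10.85 + $30.44 + $25.55 = $936.07
Net pay = $3044.30 − $936.07 = $2108.23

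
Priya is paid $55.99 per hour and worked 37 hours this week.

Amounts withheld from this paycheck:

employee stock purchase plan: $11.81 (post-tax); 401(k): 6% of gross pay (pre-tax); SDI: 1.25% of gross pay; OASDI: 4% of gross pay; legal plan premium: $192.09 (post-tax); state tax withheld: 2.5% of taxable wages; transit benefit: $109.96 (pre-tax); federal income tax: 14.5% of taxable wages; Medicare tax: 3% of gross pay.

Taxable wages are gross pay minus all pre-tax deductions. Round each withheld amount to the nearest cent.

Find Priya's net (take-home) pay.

$1,150.20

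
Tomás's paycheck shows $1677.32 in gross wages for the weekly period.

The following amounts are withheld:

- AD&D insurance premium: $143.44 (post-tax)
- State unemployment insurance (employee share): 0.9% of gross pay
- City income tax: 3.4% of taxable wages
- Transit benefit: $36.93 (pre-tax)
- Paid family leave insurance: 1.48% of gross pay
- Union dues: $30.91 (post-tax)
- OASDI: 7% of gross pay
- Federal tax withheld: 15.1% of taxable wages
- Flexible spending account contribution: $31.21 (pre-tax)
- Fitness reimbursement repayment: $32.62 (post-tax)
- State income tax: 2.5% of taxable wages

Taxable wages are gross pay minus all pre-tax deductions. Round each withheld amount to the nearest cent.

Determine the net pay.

$906.95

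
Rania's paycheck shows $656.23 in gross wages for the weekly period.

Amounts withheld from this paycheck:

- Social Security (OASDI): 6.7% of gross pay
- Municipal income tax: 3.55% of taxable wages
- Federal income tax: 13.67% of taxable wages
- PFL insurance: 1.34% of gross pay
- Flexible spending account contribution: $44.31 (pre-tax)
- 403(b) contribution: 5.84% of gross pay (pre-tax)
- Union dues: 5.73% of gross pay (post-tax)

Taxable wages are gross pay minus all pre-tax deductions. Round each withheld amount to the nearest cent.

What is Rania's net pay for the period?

$384.47

Flexible spending account contribution: $44.31
403(b) contribution: $656.23 × 0.0584 = $38.32
Pre-tax total = $44.31 + $38.32 = $82.63
Taxable wages = $656.23 − $82.63 = $573.60
Municipal income tax: $573.60 × 0.0355 = $20.36
Federal income tax: $573.60 × 0.1367 = $78.41
Social Security (OASDI): $656.23 × 0.067 = $43.97
PFL insurance: $656.23 × 0.0134 = $8.79
Union dues: $656.23 × 0.0573 = $37.60
Total deductions = $44.31 + $38.32 + $20.36 + $78.41 + $43.97 + $8.79 + $37.60 = $271.76
Net pay = $656.23 − $271.76 = $384.47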